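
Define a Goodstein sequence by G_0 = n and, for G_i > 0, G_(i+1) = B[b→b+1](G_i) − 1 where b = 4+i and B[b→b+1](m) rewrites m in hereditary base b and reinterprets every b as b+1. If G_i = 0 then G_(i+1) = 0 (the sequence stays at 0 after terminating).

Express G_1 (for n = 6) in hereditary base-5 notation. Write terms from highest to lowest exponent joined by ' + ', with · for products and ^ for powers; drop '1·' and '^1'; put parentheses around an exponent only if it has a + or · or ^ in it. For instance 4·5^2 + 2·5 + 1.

[0] 6 ≡ 4 + 2 (base 4). Lift 5: 7. −1: 6.
[1] 6 ≡ 5 + 1 (base 5). Lift 6: 7. −1: 6.

5 + 1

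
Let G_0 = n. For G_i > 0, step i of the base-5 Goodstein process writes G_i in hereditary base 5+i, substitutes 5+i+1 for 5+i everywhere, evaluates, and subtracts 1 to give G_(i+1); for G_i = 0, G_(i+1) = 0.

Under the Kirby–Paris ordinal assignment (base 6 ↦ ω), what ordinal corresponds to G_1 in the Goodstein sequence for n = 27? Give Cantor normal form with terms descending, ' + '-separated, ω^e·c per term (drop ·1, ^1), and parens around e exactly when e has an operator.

ω^2 + 1

G_0 = 27. HB_5(27) = 5^2 + 2. Bump = 38. G_1 = 37.
G_1 = 37. HB_6(37) = 6^2 + 1. Bump = 50. G_2 = 49.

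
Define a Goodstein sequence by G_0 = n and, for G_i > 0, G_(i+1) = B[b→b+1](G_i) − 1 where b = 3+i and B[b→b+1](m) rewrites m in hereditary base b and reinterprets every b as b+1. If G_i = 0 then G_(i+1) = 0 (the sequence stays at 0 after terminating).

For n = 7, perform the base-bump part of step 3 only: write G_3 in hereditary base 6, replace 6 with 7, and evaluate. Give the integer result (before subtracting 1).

10

i=0: 7 = 2·3 + 1 (b=3); 3→4: 2·4 + 1 = 9; 9−1 = 8
i=1: 8 = 2·4 (b=4); 4→5: 2·5 = 10; 10−1 = 9
i=2: 9 = 5 + 4 (b=5); 5→6: 6 + 4 = 10; 10−1 = 9
i=3: 9 = 6 + 3 (b=6); 6→7: 7 + 3 = 10; 10−1 = 9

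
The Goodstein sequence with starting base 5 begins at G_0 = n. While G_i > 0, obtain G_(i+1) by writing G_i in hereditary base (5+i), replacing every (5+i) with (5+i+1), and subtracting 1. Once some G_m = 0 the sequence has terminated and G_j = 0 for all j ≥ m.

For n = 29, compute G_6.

step 0: 29 = 5^2 + 4; sub 6 for 5: 6^2 + 4; = 40; G_1 = 40−1 = 39
step 1: 39 = 6^2 + 3; sub 7 for 6: 7^2 + 3; = 52; G_2 = 52−1 = 51
step 2: 51 = 7^2 + 2; sub 8 for 7: 8^2 + 2; = 66; G_3 = 66−1 = 65
step 3: 65 = 8^2 + 1; sub 9 for 8: 9^2 + 1; = 82; G_4 = 82−1 = 81
step 4: 81 = 9^2; sub 10 for 9: 10^2; = 100; G_5 = 100−1 = 99
step 5: 99 = 9·10 + 9; sub 11 for 10: 9·11 + 9; = 108; G_6 = 108−1 = 107

107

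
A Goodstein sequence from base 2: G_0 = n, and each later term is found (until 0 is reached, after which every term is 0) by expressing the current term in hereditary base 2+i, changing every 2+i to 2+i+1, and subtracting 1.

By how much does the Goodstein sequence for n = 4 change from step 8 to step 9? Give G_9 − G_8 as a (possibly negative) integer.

i=0: 4 = 2^2 (b=2); 2→3: 3^3 = 27; 27−1 = 26
i=1: 26 = 2·3^2 + 2·3 + 2 (b=3); 3→4: 2·4^2 + 2·4 + 2 = 42; 42−1 = 41
i=2: 41 = 2·4^2 + 2·4 + 1 (b=4); 4→5: 2·5^2 + 2·5 + 1 = 61; 61−1 = 60
i=3: 60 = 2·5^2 + 2·5 (b=5); 5→6: 2·6^2 + 2·6 = 84; 84−1 = 83
i=4: 83 = 2·6^2 + 6 + 5 (b=6); 6→7: 2·7^2 + 7 + 5 = 110; 110−1 = 109
i=5: 109 = 2·7^2 + 7 + 4 (b=7); 7→8: 2·8^2 + 8 + 4 = 140; 140−1 = 139
i=6: 139 = 2·8^2 + 8 + 3 (b=8); 8→9: 2·9^2 + 9 + 3 = 174; 174−1 = 173
i=7: 173 = 2·9^2 + 9 + 2 (b=9); 9→10: 2·10^2 + 10 + 2 = 212; 212−1 = 211
i=8: 211 = 2·10^2 + 10 + 1 (b=10); 10→11: 2·11^2 + 11 + 1 = 254; 254−1 = 253

42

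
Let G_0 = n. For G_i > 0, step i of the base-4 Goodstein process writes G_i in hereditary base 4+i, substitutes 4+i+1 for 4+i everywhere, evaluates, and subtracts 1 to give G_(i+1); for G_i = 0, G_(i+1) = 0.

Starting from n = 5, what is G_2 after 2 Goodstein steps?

step 0: 5 = 4 + 1; sub 5 for 4: 5 + 1; = 6; G_1 = 6−1 = 5
step 1: 5 = 5; sub 6 for 5: 6; = 6; G_2 = 6−1 = 5
step 2: 5 = 5; sub 7 for 6: 5; = 5; G_3 = 5−1 = 4

5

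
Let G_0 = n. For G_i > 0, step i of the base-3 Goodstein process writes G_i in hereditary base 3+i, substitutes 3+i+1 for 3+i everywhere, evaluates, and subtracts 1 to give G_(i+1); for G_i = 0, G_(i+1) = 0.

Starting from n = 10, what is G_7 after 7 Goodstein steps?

base 3: 10 = 3^2 + 1; at 4: 4^2 + 1 = 17; next = 16
base 4: 16 = 4^2; at 5: 5^2 = 25; next = 24
base 5: 24 = 4·5 + 4; at 6: 4·6 + 4 = 28; next = 27
base 6: 27 = 4·6 + 3; at 7: 4·7 + 3 = 31; next = 30
base 7: 30 = 4·7 + 2; at 8: 4·8 + 2 = 34; next = 33
base 8: 33 = 4·8 + 1; at 9: 4·9 + 1 = 37; next = 36
base 9: 36 = 4·9; at 10: 4·10 = 40; next = 39
base 10: 39 = 3·10 + 9; at 11: 3·11 + 9 = 42; next = 41

39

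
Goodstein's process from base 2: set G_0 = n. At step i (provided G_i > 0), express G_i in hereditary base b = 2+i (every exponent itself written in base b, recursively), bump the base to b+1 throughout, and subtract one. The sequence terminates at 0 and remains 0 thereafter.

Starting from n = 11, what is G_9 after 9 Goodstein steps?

i=0: 11 = 2^(2 + 1) + 2 + 1 (b=2); 2→3: 3^(3 + 1) + 3 + 1 = 85; 85−1 = 84
i=1: 84 = 3^(3 + 1) + 3 (b=3); 3→4: 4^(4 + 1) + 4 = 1028; 1028−1 = 1027
i=2: 1027 = 4^(4 + 1) + 3 (b=4); 4→5: 5^(5 + 1) + 3 = 15628; 15628−1 = 15627
i=3: 15627 = 5^(5 + 1) + 2 (b=5); 5→6: 6^(6 + 1) + 2 = 279938; 279938−1 = 279937
i=4: 279937 = 6^(6 + 1) + 1 (b=6); 6→7: 7^(7 + 1) + 1 = 5764802; 5764802−1 = 5764801
i=5: 5764801 = 7^(7 + 1) (b=7); 7→8: 8^(8 + 1) = 134217728; 134217728−1 = 134217727
i=6: 134217727 = 7·8^8 + 7·8^7 + 7·8^6 + 7·8^5 + 7·8^4 + 7·8^3 + 7·8^2 + 7·8 + 7 (b=8); 8→9: 7·9^9 + 7·9^7 + 7·9^6 + 7·9^5 + 7·9^4 + 7·9^3 + 7·9^2 + 7·9 + 7 = 2749609303; 2749609303−1 = 2749609302
i=7: 2749609302 = 7·9^9 + 7·9^7 + 7·9^6 + 7·9^5 + 7·9^4 + 7·9^3 + 7·9^2 + 7·9 + 6 (b=9); 9→10: 7·10^10 + 7·10^7 + 7·10^6 + 7·10^5 + 7·10^4 + 7·10^3 + 7·10^2 + 7·10 + 6 = 70077777776; 70077777776−1 = 70077777775
i=8: 70077777775 = 7·10^10 + 7·10^7 + 7·10^6 + 7·10^5 + 7·10^4 + 7·10^3 + 7·10^2 + 7·10 + 5 (b=10); 10→11: 7·11^11 + 7·11^7 + 7·11^6 + 7·11^5 + 7·11^4 + 7·11^3 + 7·11^2 + 7·11 + 5 = 1997331745491; 1997331745491−1 = 1997331745490

1997331745490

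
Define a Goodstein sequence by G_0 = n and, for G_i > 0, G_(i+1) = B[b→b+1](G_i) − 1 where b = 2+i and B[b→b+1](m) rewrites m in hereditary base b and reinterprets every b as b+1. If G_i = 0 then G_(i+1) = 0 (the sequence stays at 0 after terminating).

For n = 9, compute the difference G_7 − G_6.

step 0: 9 = 2^(2 + 1) + 1; sub 3 for 2: 3^(3 + 1) + 1; = 82; G_1 = 82−1 = 81
step 1: 81 = 3^(3 + 1); sub 4 for 3: 4^(4 + 1); = 1024; G_2 = 1024−1 = 1023
step 2: 1023 = 3·4^4 + 3·4^3 + 3·4^2 + 3·4 + 3; sub 5 for 4: 3·5^5 + 3·5^3 + 3·5^2 + 3·5 + 3; = 9843; G_3 = 9843−1 = 9842
step 3: 9842 = 3·5^5 + 3·5^3 + 3·5^2 + 3·5 + 2; sub 6 for 5: 3·6^6 + 3·6^3 + 3·6^2 + 3·6 + 2; = 140744; G_4 = 140744−1 = 140743
step 4: 140743 = 3·6^6 + 3·6^3 + 3·6^2 + 3·6 + 1; sub 7 for 6: 3·7^7 + 3·7^3 + 3·7^2 + 3·7 + 1; = 2471827; G_5 = 2471827−1 = 2471826
step 5: 2471826 = 3·7^7 + 3·7^3 + 3·7^2 + 3·7; sub 8 for 7: 3·8^8 + 3·8^3 + 3·8^2 + 3·8; = 50333400; G_6 = 50333400−1 = 50333399
step 6: 50333399 = 3·8^8 + 3·8^3 + 3·8^2 + 2·8 + 7; sub 9 for 8: 3·9^9 + 3·9^3 + 3·9^2 + 2·9 + 7; = 1162263922; G_7 = 1162263922−1 = 1162263921

1111930522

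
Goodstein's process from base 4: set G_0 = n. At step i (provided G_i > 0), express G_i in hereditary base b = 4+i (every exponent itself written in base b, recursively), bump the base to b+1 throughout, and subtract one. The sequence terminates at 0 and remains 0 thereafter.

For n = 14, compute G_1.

16

G_0 = 14. HB_4(14) = 3·4 + 2. Bump = 17. G_1 = 16.
G_1 = 16. HB_5(16) = 3·5 + 1. Bump = 19. G_2 = 18.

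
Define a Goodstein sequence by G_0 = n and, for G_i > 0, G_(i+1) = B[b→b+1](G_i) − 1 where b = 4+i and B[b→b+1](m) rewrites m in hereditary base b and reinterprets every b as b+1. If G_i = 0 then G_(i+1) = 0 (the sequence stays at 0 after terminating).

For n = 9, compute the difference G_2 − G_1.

1

G_0 = 9. HB_4(9) = 2·4 + 1. Bump = 11. G_1 = 10.
G_1 = 10. HB_5(10) = 2·5. Bump = 12. G_2 = 11.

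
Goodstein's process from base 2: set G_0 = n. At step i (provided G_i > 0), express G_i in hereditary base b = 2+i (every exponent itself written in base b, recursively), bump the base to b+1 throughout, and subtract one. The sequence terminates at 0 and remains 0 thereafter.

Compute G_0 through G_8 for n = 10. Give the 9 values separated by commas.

base 2: 10 = 2^(2 + 1) + 2; at 3: 3^(3 + 1) + 3 = 84; next = 83
base 3: 83 = 3^(3 + 1) + 2; at 4: 4^(4 + 1) + 2 = 1026; next = 1025
base 4: 1025 = 4^(4 + 1) + 1; at 5: 5^(5 + 1) + 1 = 15626; next = 15625
base 5: 15625 = 5^(5 + 1); at 6: 6^(6 + 1) = 279936; next = 279935
base 6: 279935 = 5·6^6 + 5·6^5 + 5·6^4 + 5·6^3 + 5·6^2 + 5·6 + 5; at 7: 5·7^7 + 5·7^5 + 5·7^4 + 5·7^3 + 5·7^2 + 5·7 + 5 = 4215755; next = 4215754
base 7: 4215754 = 5·7^7 + 5·7^5 + 5·7^4 + 5·7^3 + 5·7^2 + 5·7 + 4; at 8: 5·8^8 + 5·8^5 + 5·8^4 + 5·8^3 + 5·8^2 + 5·8 + 4 = 84073324; next = 84073323
base 8: 84073323 = 5·8^8 + 5·8^5 + 5·8^4 + 5·8^3 + 5·8^2 + 5·8 + 3; at 9: 5·9^9 + 5·9^5 + 5·9^4 + 5·9^3 + 5·9^2 + 5·9 + 3 = 1937434593; next = 1937434592
base 9: 1937434592 = 5·9^9 + 5·9^5 + 5·9^4 + 5·9^3 + 5·9^2 + 5·9 + 2; at 10: 5·10^10 + 5·10^5 + 5·10^4 + 5·10^3 + 5·10^2 + 5·10 + 2 = 50000555552; next = 50000555551

10, 83, 1025, 15625, 279935, 4215754, 84073323, 1937434592, 50000555551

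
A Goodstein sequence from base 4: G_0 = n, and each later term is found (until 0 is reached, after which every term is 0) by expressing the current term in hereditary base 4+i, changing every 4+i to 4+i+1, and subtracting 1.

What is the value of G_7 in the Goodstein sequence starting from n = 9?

(0) 9|_4 = 2·4 + 1 ↦ 2·5 + 1|_5 = 11 ⇒ 10
(1) 10|_5 = 2·5 ↦ 2·6|_6 = 12 ⇒ 11
(2) 11|_6 = 6 + 5 ↦ 7 + 5|_7 = 12 ⇒ 11
(3) 11|_7 = 7 + 4 ↦ 8 + 4|_8 = 12 ⇒ 11
(4) 11|_8 = 8 + 3 ↦ 9 + 3|_9 = 12 ⇒ 11
(5) 11|_9 = 9 + 2 ↦ 10 + 2|_10 = 12 ⇒ 11
(6) 11|_10 = 10 + 1 ↦ 11 + 1|_11 = 12 ⇒ 11

11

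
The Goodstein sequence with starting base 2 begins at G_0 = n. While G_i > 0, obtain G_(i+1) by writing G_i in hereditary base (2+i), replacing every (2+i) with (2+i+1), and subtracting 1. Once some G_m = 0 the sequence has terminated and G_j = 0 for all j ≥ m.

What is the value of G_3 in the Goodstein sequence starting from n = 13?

[0] 13 ≡ 2^(2 + 1) + 2^2 + 1 (base 2). Lift 3: 109. −1: 108.
[1] 108 ≡ 3^(3 + 1) + 3^3 (base 3). Lift 4: 1280. −1: 1279.
[2] 1279 ≡ 4^(4 + 1) + 3·4^3 + 3·4^2 + 3·4 + 3 (base 4). Lift 5: 16093. −1: 16092.

16092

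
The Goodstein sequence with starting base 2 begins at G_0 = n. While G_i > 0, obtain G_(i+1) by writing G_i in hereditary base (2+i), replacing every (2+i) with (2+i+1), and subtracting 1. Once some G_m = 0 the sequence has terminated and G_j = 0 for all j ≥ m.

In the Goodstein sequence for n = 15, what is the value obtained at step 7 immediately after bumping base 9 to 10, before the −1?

[0] 15 ≡ 2^(2 + 1) + 2^2 + 2 + 1 (base 2). Lift 3: 112. −1: 111.
[1] 111 ≡ 3^(3 + 1) + 3^3 + 3 (base 3). Lift 4: 1284. −1: 1283.
[2] 1283 ≡ 4^(4 + 1) + 4^4 + 3 (base 4). Lift 5: 18753. −1: 18752.
[3] 18752 ≡ 5^(5 + 1) + 5^5 + 2 (base 5). Lift 6: 326594. −1: 326593.
[4] 326593 ≡ 6^(6 + 1) + 6^6 + 1 (base 6). Lift 7: 6588345. −1: 6588344.
[5] 6588344 ≡ 7^(7 + 1) + 7^7 (base 7). Lift 8: 150994944. −1: 150994943.
[6] 150994943 ≡ 8^(8 + 1) + 7·8^7 + 7·8^6 + 7·8^5 + 7·8^4 + 7·8^3 + 7·8^2 + 7·8 + 7 (base 8). Lift 9: 3524450281. −1: 3524450280.

100077777776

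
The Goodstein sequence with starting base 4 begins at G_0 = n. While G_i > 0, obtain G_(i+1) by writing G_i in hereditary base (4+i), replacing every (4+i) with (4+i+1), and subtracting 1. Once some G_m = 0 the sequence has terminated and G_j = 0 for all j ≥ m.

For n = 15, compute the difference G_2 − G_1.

2

G_0=15  [base 4] 3·4 + 3  →[4↦5]→  3·5 + 3 = 18  −1 ⇒ G_1=17
G_1=17  [base 5] 3·5 + 2  →[5↦6]→  3·6 + 2 = 20  −1 ⇒ G_2=19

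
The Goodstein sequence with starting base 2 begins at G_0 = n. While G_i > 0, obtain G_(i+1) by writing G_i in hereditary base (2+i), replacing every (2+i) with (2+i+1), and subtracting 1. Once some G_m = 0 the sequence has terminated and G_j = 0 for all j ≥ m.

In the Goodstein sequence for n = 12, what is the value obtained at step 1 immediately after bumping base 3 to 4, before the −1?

1066

i=0: 12 = 2^(2 + 1) + 2^2 (b=2); 2→3: 3^(3 + 1) + 3^3 = 108; 108−1 = 107
i=1: 107 = 3^(3 + 1) + 2·3^2 + 2·3 + 2 (b=3); 3→4: 4^(4 + 1) + 2·4^2 + 2·4 + 2 = 1066; 1066−1 = 1065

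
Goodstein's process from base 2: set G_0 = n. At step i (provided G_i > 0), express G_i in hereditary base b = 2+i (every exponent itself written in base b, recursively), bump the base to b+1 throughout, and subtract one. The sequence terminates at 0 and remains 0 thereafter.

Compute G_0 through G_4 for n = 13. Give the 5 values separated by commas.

i=0: 13 = 2^(2 + 1) + 2^2 + 1 (b=2); 2→3: 3^(3 + 1) + 3^3 + 1 = 109; 109−1 = 108
i=1: 108 = 3^(3 + 1) + 3^3 (b=3); 3→4: 4^(4 + 1) + 4^4 = 1280; 1280−1 = 1279
i=2: 1279 = 4^(4 + 1) + 3·4^3 + 3·4^2 + 3·4 + 3 (b=4); 4→5: 5^(5 + 1) + 3·5^3 + 3·5^2 + 3·5 + 3 = 16093; 16093−1 = 16092
i=3: 16092 = 5^(5 + 1) + 3·5^3 + 3·5^2 + 3·5 + 2 (b=5); 5→6: 6^(6 + 1) + 3·6^3 + 3·6^2 + 3·6 + 2 = 280712; 280712−1 = 280711

13, 108, 1279, 16092, 280711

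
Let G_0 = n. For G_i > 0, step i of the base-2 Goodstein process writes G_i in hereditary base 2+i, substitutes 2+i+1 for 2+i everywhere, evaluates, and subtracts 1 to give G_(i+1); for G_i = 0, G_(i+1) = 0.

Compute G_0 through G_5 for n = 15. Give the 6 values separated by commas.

15, 111, 1283, 18752, 326593, 6588344

G_0 = 15. HB_2(15) = 2^(2 + 1) + 2^2 + 2 + 1. Bump = 112. G_1 = 111.
G_1 = 111. HB_3(111) = 3^(3 + 1) + 3^3 + 3. Bump = 1284. G_2 = 1283.
G_2 = 1283. HB_4(1283) = 4^(4 + 1) + 4^4 + 3. Bump = 18753. G_3 = 18752.
G_3 = 18752. HB_5(18752) = 5^(5 + 1) + 5^5 + 2. Bump = 326594. G_4 = 326593.
G_4 = 326593. HB_6(326593) = 6^(6 + 1) + 6^6 + 1. Bump = 6588345. G_5 = 6588344.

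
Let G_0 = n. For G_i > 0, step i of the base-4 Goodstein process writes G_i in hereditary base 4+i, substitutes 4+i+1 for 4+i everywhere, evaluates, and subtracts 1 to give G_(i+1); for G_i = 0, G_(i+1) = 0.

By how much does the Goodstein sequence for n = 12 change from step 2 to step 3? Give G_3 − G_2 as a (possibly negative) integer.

1

i=0: 12 = 3·4 (b=4); 4→5: 3·5 = 15; 15−1 = 14
i=1: 14 = 2·5 + 4 (b=5); 5→6: 2·6 + 4 = 16; 16−1 = 15
i=2: 15 = 2·6 + 3 (b=6); 6→7: 2·7 + 3 = 17; 17−1 = 16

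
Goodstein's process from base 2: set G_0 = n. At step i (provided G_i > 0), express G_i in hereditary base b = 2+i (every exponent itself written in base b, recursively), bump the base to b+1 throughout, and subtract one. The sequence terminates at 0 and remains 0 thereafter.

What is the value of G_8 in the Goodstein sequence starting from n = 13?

base 2: 13 = 2^(2 + 1) + 2^2 + 1; at 3: 3^(3 + 1) + 3^3 + 1 = 109; next = 108
base 3: 108 = 3^(3 + 1) + 3^3; at 4: 4^(4 + 1) + 4^4 = 1280; next = 1279
base 4: 1279 = 4^(4 + 1) + 3·4^3 + 3·4^2 + 3·4 + 3; at 5: 5^(5 + 1) + 3·5^3 + 3·5^2 + 3·5 + 3 = 16093; next = 16092
base 5: 16092 = 5^(5 + 1) + 3·5^3 + 3·5^2 + 3·5 + 2; at 6: 6^(6 + 1) + 3·6^3 + 3·6^2 + 3·6 + 2 = 280712; next = 280711
base 6: 280711 = 6^(6 + 1) + 3·6^3 + 3·6^2 + 3·6 + 1; at 7: 7^(7 + 1) + 3·7^3 + 3·7^2 + 3·7 + 1 = 5765999; next = 5765998
base 7: 5765998 = 7^(7 + 1) + 3·7^3 + 3·7^2 + 3·7; at 8: 8^(8 + 1) + 3·8^3 + 3·8^2 + 3·8 = 134219480; next = 134219479
base 8: 134219479 = 8^(8 + 1) + 3·8^3 + 3·8^2 + 2·8 + 7; at 9: 9^(9 + 1) + 3·9^3 + 3·9^2 + 2·9 + 7 = 3486786856; next = 3486786855
base 9: 3486786855 = 9^(9 + 1) + 3·9^3 + 3·9^2 + 2·9 + 6; at 10: 10^(10 + 1) + 3·10^3 + 3·10^2 + 2·10 + 6 = 100000003326; next = 100000003325
base 10: 100000003325 = 10^(10 + 1) + 3·10^3 + 3·10^2 + 2·10 + 5; at 11: 11^(11 + 1) + 3·11^3 + 3·11^2 + 2·11 + 5 = 3138428381104; next = 3138428381103

100000003325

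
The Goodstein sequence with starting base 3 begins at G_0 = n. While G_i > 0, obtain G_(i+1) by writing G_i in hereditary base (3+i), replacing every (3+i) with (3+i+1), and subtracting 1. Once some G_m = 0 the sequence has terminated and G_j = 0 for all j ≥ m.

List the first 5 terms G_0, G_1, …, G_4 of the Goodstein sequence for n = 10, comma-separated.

10, 16, 24, 27, 30

G_0 = 10. HB_3(10) = 3^2 + 1. Bump = 17. G_1 = 16.
G_1 = 16. HB_4(16) = 4^2. Bump = 25. G_2 = 24.
G_2 = 24. HB_5(24) = 4·5 + 4. Bump = 28. G_3 = 27.
G_3 = 27. HB_6(27) = 4·6 + 3. Bump = 31. G_4 = 30.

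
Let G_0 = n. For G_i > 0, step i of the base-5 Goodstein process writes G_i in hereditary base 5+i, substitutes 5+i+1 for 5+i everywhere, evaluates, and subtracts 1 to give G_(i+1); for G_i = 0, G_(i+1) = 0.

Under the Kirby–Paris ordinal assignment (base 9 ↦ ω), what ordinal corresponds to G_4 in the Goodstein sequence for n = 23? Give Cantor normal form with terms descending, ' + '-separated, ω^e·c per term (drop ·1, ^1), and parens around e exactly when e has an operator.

i=0: 23 = 4·5 + 3 (b=5); 5→6: 4·6 + 3 = 27; 27−1 = 26
i=1: 26 = 4·6 + 2 (b=6); 6→7: 4·7 + 2 = 30; 30−1 = 29
i=2: 29 = 4·7 + 1 (b=7); 7→8: 4·8 + 1 = 33; 33−1 = 32
i=3: 32 = 4·8 (b=8); 8→9: 4·9 = 36; 36−1 = 35

ω·3 + 8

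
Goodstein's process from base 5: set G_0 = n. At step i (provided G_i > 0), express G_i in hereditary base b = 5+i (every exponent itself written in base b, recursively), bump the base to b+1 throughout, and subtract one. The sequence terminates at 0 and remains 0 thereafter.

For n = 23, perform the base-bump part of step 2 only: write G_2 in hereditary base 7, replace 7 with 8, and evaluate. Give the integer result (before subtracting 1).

G_0=23  [base 5] 4·5 + 3  →[5↦6]→  4·6 + 3 = 27  −1 ⇒ G_1=26
G_1=26  [base 6] 4·6 + 2  →[6↦7]→  4·7 + 2 = 30  −1 ⇒ G_2=29

33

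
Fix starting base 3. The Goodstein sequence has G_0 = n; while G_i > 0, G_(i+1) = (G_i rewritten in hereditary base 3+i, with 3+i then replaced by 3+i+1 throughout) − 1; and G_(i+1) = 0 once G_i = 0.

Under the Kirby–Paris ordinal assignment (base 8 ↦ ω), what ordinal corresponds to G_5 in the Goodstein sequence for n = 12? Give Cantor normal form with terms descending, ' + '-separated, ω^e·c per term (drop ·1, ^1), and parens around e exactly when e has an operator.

ω·7 + 7

[0] 12 ≡ 3^2 + 3 (base 3). Lift 4: 20. −1: 19.
[1] 19 ≡ 4^2 + 3 (base 4). Lift 5: 28. −1: 27.
[2] 27 ≡ 5^2 + 2 (base 5). Lift 6: 38. −1: 37.
[3] 37 ≡ 6^2 + 1 (base 6). Lift 7: 50. −1: 49.
[4] 49 ≡ 7^2 (base 7). Lift 8: 64. −1: 63.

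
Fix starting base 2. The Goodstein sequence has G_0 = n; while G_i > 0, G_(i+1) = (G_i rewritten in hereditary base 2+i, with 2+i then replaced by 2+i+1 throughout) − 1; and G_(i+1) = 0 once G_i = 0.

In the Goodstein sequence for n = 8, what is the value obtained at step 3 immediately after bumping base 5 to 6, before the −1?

G_0=8  [base 2] 2^(2 + 1)  →[2↦3]→  3^(3 + 1) = 81  −1 ⇒ G_1=80
G_1=80  [base 3] 2·3^3 + 2·3^2 + 2·3 + 2  →[3↦4]→  2·4^4 + 2·4^2 + 2·4 + 2 = 554  −1 ⇒ G_2=553
G_2=553  [base 4] 2·4^4 + 2·4^2 + 2·4 + 1  →[4↦5]→  2·5^5 + 2·5^2 + 2·5 + 1 = 6311  −1 ⇒ G_3=6310
G_3=6310  [base 5] 2·5^5 + 2·5^2 + 2·5  →[5↦6]→  2·6^6 + 2·6^2 + 2·6 = 93396  −1 ⇒ G_4=93395

93396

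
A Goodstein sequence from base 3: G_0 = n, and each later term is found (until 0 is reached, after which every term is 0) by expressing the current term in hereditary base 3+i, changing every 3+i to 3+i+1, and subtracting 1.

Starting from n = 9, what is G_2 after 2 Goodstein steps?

17

base 3: 9 = 3^2; at 4: 4^2 = 16; next = 15
base 4: 15 = 3·4 + 3; at 5: 3·5 + 3 = 18; next = 17
base 5: 17 = 3·5 + 2; at 6: 3·6 + 2 = 20; next = 19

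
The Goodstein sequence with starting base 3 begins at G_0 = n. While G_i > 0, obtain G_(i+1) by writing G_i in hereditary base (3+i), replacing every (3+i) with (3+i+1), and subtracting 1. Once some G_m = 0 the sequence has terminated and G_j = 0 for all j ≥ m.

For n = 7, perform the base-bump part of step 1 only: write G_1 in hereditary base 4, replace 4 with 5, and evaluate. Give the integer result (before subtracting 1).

7 —HB3→ 2·3 + 1 —bump→ 2·4 + 1 = 9 —(−1)→ 8
8 —HB4→ 2·4 —bump→ 2·5 = 10 —(−1)→ 9

10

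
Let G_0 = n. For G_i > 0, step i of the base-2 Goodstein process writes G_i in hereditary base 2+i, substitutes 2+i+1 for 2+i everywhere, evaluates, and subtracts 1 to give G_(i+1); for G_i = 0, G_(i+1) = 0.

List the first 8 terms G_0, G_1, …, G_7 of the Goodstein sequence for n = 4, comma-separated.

4, 26, 41, 60, 83, 109, 139, 173

i=0: 4 = 2^2 (b=2); 2→3: 3^3 = 27; 27−1 = 26
i=1: 26 = 2·3^2 + 2·3 + 2 (b=3); 3→4: 2·4^2 + 2·4 + 2 = 42; 42−1 = 41
i=2: 41 = 2·4^2 + 2·4 + 1 (b=4); 4→5: 2·5^2 + 2·5 + 1 = 61; 61−1 = 60
i=3: 60 = 2·5^2 + 2·5 (b=5); 5→6: 2·6^2 + 2·6 = 84; 84−1 = 83
i=4: 83 = 2·6^2 + 6 + 5 (b=6); 6→7: 2·7^2 + 7 + 5 = 110; 110−1 = 109
i=5: 109 = 2·7^2 + 7 + 4 (b=7); 7→8: 2·8^2 + 8 + 4 = 140; 140−1 = 139
i=6: 139 = 2·8^2 + 8 + 3 (b=8); 8→9: 2·9^2 + 9 + 3 = 174; 174−1 = 173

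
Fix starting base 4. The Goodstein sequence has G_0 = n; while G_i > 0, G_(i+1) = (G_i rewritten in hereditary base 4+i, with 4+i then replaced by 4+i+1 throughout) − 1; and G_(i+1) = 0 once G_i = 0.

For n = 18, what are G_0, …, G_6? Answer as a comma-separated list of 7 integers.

(0) 18|_4 = 4^2 + 2 ↦ 5^2 + 2|_5 = 27 ⇒ 26
(1) 26|_5 = 5^2 + 1 ↦ 6^2 + 1|_6 = 37 ⇒ 36
(2) 36|_6 = 6^2 ↦ 7^2|_7 = 49 ⇒ 48
(3) 48|_7 = 6·7 + 6 ↦ 6·8 + 6|_8 = 54 ⇒ 53
(4) 53|_8 = 6·8 + 5 ↦ 6·9 + 5|_9 = 59 ⇒ 58
(5) 58|_9 = 6·9 + 4 ↦ 6·10 + 4|_10 = 64 ⇒ 63

18, 26, 36, 48, 53, 58, 63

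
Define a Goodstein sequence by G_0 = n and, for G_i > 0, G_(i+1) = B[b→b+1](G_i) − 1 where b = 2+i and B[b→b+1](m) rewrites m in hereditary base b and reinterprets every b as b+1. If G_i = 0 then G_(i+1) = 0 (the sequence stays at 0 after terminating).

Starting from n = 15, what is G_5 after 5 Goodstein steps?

6588344

i=0: 15 = 2^(2 + 1) + 2^2 + 2 + 1 (b=2); 2→3: 3^(3 + 1) + 3^3 + 3 + 1 = 112; 112−1 = 111
i=1: 111 = 3^(3 + 1) + 3^3 + 3 (b=3); 3→4: 4^(4 + 1) + 4^4 + 4 = 1284; 1284−1 = 1283
i=2: 1283 = 4^(4 + 1) + 4^4 + 3 (b=4); 4→5: 5^(5 + 1) + 5^5 + 3 = 18753; 18753−1 = 18752
i=3: 18752 = 5^(5 + 1) + 5^5 + 2 (b=5); 5→6: 6^(6 + 1) + 6^6 + 2 = 326594; 326594−1 = 326593
i=4: 326593 = 6^(6 + 1) + 6^6 + 1 (b=6); 6→7: 7^(7 + 1) + 7^7 + 1 = 6588345; 6588345−1 = 6588344
i=5: 6588344 = 7^(7 + 1) + 7^7 (b=7); 7→8: 8^(8 + 1) + 8^8 = 150994944; 150994944−1 = 150994943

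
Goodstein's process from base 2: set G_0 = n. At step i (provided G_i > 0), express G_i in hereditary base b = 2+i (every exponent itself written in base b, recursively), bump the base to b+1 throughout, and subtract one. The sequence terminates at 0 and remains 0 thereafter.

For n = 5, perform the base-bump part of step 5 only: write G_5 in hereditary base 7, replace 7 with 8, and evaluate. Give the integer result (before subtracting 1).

i=0: 5 = 2^2 + 1 (b=2); 2→3: 3^3 + 1 = 28; 28−1 = 27
i=1: 27 = 3^3 (b=3); 3→4: 4^4 = 256; 256−1 = 255
i=2: 255 = 3·4^3 + 3·4^2 + 3·4 + 3 (b=4); 4→5: 3·5^3 + 3·5^2 + 3·5 + 3 = 468; 468−1 = 467
i=3: 467 = 3·5^3 + 3·5^2 + 3·5 + 2 (b=5); 5→6: 3·6^3 + 3·6^2 + 3·6 + 2 = 776; 776−1 = 775
i=4: 775 = 3·6^3 + 3·6^2 + 3·6 + 1 (b=6); 6→7: 3·7^3 + 3·7^2 + 3·7 + 1 = 1198; 1198−1 = 1197
i=5: 1197 = 3·7^3 + 3·7^2 + 3·7 (b=7); 7→8: 3·8^3 + 3·8^2 + 3·8 = 1752; 1752−1 = 1751

1752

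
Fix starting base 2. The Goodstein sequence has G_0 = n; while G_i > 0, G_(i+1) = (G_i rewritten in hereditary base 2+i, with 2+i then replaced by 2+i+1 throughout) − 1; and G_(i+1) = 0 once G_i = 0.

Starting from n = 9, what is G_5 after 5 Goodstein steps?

2471826

base 2: 9 = 2^(2 + 1) + 1; at 3: 3^(3 + 1) + 1 = 82; next = 81
base 3: 81 = 3^(3 + 1); at 4: 4^(4 + 1) = 1024; next = 1023
base 4: 1023 = 3·4^4 + 3·4^3 + 3·4^2 + 3·4 + 3; at 5: 3·5^5 + 3·5^3 + 3·5^2 + 3·5 + 3 = 9843; next = 9842
base 5: 9842 = 3·5^5 + 3·5^3 + 3·5^2 + 3·5 + 2; at 6: 3·6^6 + 3·6^3 + 3·6^2 + 3·6 + 2 = 140744; next = 140743
base 6: 140743 = 3·6^6 + 3·6^3 + 3·6^2 + 3·6 + 1; at 7: 3·7^7 + 3·7^3 + 3·7^2 + 3·7 + 1 = 2471827; next = 2471826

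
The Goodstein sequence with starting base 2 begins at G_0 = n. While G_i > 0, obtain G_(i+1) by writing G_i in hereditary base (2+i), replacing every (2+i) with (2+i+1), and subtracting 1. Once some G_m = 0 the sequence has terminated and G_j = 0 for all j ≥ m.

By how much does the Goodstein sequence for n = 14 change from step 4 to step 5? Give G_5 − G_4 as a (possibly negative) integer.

base 2: 14 = 2^(2 + 1) + 2^2 + 2; at 3: 3^(3 + 1) + 3^3 + 3 = 111; next = 110
base 3: 110 = 3^(3 + 1) + 3^3 + 2; at 4: 4^(4 + 1) + 4^4 + 2 = 1282; next = 1281
base 4: 1281 = 4^(4 + 1) + 4^4 + 1; at 5: 5^(5 + 1) + 5^5 + 1 = 18751; next = 18750
base 5: 18750 = 5^(5 + 1) + 5^5; at 6: 6^(6 + 1) + 6^6 = 326592; next = 326591
base 6: 326591 = 6^(6 + 1) + 5·6^5 + 5·6^4 + 5·6^3 + 5·6^2 + 5·6 + 5; at 7: 7^(7 + 1) + 5·7^5 + 5·7^4 + 5·7^3 + 5·7^2 + 5·7 + 5 = 5862841; next = 5862840

5536249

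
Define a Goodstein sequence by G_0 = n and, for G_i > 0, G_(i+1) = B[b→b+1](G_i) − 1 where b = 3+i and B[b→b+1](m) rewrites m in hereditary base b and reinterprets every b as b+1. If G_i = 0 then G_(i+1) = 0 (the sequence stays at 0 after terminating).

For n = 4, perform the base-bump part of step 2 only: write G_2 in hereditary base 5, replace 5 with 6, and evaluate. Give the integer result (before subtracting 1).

i=0: 4 = 3 + 1 (b=3); 3→4: 4 + 1 = 5; 5−1 = 4
i=1: 4 = 4 (b=4); 4→5: 5 = 5; 5−1 = 4
i=2: 4 = 4 (b=5); 5→6: 4 = 4; 4−1 = 3

4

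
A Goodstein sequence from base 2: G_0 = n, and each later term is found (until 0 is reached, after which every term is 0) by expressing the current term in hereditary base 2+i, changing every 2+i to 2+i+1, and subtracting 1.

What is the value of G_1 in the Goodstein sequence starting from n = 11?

84

G_0=11  [base 2] 2^(2 + 1) + 2 + 1  →[2↦3]→  3^(3 + 1) + 3 + 1 = 85  −1 ⇒ G_1=84
G_1=84  [base 3] 3^(3 + 1) + 3  →[3↦4]→  4^(4 + 1) + 4 = 1028  −1 ⇒ G_2=1027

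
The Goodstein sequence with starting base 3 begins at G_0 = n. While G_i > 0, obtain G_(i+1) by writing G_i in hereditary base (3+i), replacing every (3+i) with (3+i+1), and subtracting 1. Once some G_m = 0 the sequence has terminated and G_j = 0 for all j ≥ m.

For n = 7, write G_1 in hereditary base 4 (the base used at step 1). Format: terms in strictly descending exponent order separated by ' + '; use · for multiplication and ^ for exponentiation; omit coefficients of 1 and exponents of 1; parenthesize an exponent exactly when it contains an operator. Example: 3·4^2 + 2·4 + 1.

2·4

G_0 = 7. HB_3(7) = 2·3 + 1. Bump = 9. G_1 = 8.
G_1 = 8. HB_4(8) = 2·4. Bump = 10. G_2 = 9.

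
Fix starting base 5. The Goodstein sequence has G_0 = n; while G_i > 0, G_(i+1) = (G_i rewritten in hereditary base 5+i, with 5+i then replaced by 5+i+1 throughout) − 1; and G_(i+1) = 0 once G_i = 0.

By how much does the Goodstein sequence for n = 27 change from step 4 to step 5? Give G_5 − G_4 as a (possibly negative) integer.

6

base 5: 27 = 5^2 + 2; at 6: 6^2 + 2 = 38; next = 37
base 6: 37 = 6^2 + 1; at 7: 7^2 + 1 = 50; next = 49
base 7: 49 = 7^2; at 8: 8^2 = 64; next = 63
base 8: 63 = 7·8 + 7; at 9: 7·9 + 7 = 70; next = 69
base 9: 69 = 7·9 + 6; at 10: 7·10 + 6 = 76; next = 75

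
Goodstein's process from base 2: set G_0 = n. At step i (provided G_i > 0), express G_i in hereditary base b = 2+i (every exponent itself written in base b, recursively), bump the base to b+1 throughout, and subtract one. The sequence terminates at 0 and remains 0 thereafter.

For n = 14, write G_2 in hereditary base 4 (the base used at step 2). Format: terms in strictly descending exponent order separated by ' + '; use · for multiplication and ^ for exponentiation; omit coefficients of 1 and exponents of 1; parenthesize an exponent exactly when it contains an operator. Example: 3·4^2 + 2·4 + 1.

14 —HB2→ 2^(2 + 1) + 2^2 + 2 —bump→ 3^(3 + 1) + 3^3 + 3 = 111 —(−1)→ 110
110 —HB3→ 3^(3 + 1) + 3^3 + 2 —bump→ 4^(4 + 1) + 4^4 + 2 = 1282 —(−1)→ 1281
1281 —HB4→ 4^(4 + 1) + 4^4 + 1 —bump→ 5^(5 + 1) + 5^5 + 1 = 18751 —(−1)→ 18750

4^(4 + 1) + 4^4 + 1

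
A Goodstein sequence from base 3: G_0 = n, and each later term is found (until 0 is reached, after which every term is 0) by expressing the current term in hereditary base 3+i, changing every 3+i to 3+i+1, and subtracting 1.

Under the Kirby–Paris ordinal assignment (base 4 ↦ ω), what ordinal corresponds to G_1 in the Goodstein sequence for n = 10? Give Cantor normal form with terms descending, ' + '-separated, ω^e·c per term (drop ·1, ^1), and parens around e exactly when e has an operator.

ω^2

G_0 = 10. HB_3(10) = 3^2 + 1. Bump = 17. G_1 = 16.
G_1 = 16. HB_4(16) = 4^2. Bump = 25. G_2 = 24.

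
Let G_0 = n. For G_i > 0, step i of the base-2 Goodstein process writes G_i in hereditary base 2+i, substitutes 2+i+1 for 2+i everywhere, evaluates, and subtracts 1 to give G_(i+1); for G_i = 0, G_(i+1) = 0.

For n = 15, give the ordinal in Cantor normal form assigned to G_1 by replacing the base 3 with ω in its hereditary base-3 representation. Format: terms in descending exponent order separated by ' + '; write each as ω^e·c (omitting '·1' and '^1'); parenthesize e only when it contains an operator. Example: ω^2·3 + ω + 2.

ω^(ω + 1) + ω^ω + ω

step 0: 15 = 2^(2 + 1) + 2^2 + 2 + 1; sub 3 for 2: 3^(3 + 1) + 3^3 + 3 + 1; = 112; G_1 = 112−1 = 111
step 1: 111 = 3^(3 + 1) + 3^3 + 3; sub 4 for 3: 4^(4 + 1) + 4^4 + 4; = 1284; G_2 = 1284−1 = 1283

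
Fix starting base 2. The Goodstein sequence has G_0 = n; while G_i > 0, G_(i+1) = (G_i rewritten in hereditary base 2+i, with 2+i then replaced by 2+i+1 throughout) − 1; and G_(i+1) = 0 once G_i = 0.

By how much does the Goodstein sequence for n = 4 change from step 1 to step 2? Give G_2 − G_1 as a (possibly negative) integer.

15

G_0 = 4. HB_2(4) = 2^2. Bump = 27. G_1 = 26.
G_1 = 26. HB_3(26) = 2·3^2 + 2·3 + 2. Bump = 42. G_2 = 41.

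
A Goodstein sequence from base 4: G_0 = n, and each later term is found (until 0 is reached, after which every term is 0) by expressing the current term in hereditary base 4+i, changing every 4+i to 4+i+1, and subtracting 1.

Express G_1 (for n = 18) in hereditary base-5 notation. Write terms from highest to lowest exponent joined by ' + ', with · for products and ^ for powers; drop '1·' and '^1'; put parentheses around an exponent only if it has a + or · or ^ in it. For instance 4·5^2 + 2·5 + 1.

G_0=18  [base 4] 4^2 + 2  →[4↦5]→  5^2 + 2 = 27  −1 ⇒ G_1=26
G_1=26  [base 5] 5^2 + 1  →[5↦6]→  6^2 + 1 = 37  −1 ⇒ G_2=36

5^2 + 1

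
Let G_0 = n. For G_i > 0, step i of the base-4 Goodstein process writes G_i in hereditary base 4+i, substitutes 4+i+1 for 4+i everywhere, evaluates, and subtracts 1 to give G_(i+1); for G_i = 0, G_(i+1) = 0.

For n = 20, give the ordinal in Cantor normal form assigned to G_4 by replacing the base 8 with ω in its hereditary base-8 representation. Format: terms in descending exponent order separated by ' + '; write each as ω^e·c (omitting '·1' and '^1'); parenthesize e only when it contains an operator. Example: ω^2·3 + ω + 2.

G_0=20  [base 4] 4^2 + 4  →[4↦5]→  5^2 + 5 = 30  −1 ⇒ G_1=29
G_1=29  [base 5] 5^2 + 4  →[5↦6]→  6^2 + 4 = 40  −1 ⇒ G_2=39
G_2=39  [base 6] 6^2 + 3  →[6↦7]→  7^2 + 3 = 52  −1 ⇒ G_3=51
G_3=51  [base 7] 7^2 + 2  →[7↦8]→  8^2 + 2 = 66  −1 ⇒ G_4=65
G_4=65  [base 8] 8^2 + 1  →[8↦9]→  9^2 + 1 = 82  −1 ⇒ G_5=81

ω^2 + 1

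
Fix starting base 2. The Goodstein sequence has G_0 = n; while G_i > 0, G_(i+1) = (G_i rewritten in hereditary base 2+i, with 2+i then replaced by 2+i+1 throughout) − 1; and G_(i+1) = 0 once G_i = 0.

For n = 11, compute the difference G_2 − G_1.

943

11 —HB2→ 2^(2 + 1) + 2 + 1 —bump→ 3^(3 + 1) + 3 + 1 = 85 —(−1)→ 84
84 —HB3→ 3^(3 + 1) + 3 —bump→ 4^(4 + 1) + 4 = 1028 —(−1)→ 1027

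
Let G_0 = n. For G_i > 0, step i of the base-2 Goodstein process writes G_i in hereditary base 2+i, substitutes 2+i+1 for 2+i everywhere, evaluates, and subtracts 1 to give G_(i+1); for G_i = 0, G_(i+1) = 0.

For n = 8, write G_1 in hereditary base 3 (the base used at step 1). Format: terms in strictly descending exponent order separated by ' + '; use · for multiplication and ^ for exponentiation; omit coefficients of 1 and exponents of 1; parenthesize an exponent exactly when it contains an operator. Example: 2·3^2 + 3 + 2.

i=0: 8 = 2^(2 + 1) (b=2); 2→3: 3^(3 + 1) = 81; 81−1 = 80
i=1: 80 = 2·3^3 + 2·3^2 + 2·3 + 2 (b=3); 3→4: 2·4^4 + 2·4^2 + 2·4 + 2 = 554; 554−1 = 553

2·3^3 + 2·3^2 + 2·3 + 2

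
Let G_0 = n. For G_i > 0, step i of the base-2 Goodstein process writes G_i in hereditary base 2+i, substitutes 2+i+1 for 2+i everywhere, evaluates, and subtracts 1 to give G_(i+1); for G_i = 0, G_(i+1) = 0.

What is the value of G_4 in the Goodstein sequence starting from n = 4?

step 0: 4 = 2^2; sub 3 for 2: 3^3; = 27; G_1 = 27−1 = 26
step 1: 26 = 2·3^2 + 2·3 + 2; sub 4 for 3: 2·4^2 + 2·4 + 2; = 42; G_2 = 42−1 = 41
step 2: 41 = 2·4^2 + 2·4 + 1; sub 5 for 4: 2·5^2 + 2·5 + 1; = 61; G_3 = 61−1 = 60
step 3: 60 = 2·5^2 + 2·5; sub 6 for 5: 2·6^2 + 2·6; = 84; G_4 = 84−1 = 83
step 4: 83 = 2·6^2 + 6 + 5; sub 7 for 6: 2·7^2 + 7 + 5; = 110; G_5 = 110−1 = 109

83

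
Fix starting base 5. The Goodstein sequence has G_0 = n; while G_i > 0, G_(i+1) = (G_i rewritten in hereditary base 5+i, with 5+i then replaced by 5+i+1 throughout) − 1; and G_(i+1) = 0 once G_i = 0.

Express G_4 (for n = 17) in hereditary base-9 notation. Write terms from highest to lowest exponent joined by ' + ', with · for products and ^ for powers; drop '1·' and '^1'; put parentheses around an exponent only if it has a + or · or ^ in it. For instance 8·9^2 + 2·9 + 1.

G_0 = 17. HB_5(17) = 3·5 + 2. Bump = 20. G_1 = 19.
G_1 = 19. HB_6(19) = 3·6 + 1. Bump = 22. G_2 = 21.
G_2 = 21. HB_7(21) = 3·7. Bump = 24. G_3 = 23.
G_3 = 23. HB_8(23) = 2·8 + 7. Bump = 25. G_4 = 24.
G_4 = 24. HB_9(24) = 2·9 + 6. Bump = 26. G_5 = 25.

2·9 + 6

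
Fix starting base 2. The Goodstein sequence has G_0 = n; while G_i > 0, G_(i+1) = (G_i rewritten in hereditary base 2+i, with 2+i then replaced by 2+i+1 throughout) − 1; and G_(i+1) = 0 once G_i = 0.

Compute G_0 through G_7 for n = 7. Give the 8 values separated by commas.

i=0: 7 = 2^2 + 2 + 1 (b=2); 2→3: 3^3 + 3 + 1 = 31; 31−1 = 30
i=1: 30 = 3^3 + 3 (b=3); 3→4: 4^4 + 4 = 260; 260−1 = 259
i=2: 259 = 4^4 + 3 (b=4); 4→5: 5^5 + 3 = 3128; 3128−1 = 3127
i=3: 3127 = 5^5 + 2 (b=5); 5→6: 6^6 + 2 = 46658; 46658−1 = 46657
i=4: 46657 = 6^6 + 1 (b=6); 6→7: 7^7 + 1 = 823544; 823544−1 = 823543
i=5: 823543 = 7^7 (b=7); 7→8: 8^8 = 16777216; 16777216−1 = 16777215
i=6: 16777215 = 7·8^7 + 7·8^6 + 7·8^5 + 7·8^4 + 7·8^3 + 7·8^2 + 7·8 + 7 (b=8); 8→9: 7·9^7 + 7·9^6 + 7·9^5 + 7·9^4 + 7·9^3 + 7·9^2 + 7·9 + 7 = 37665880; 37665880−1 = 37665879

7, 30, 259, 3127, 46657, 823543, 16777215, 37665879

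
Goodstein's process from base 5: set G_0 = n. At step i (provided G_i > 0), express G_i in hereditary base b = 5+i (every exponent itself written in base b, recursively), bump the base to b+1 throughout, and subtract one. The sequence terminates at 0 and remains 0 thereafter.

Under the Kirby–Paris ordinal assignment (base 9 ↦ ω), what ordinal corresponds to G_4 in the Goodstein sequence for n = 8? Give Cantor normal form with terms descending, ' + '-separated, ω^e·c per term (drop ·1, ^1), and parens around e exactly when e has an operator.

8

[0] 8 ≡ 5 + 3 (base 5). Lift 6: 9. −1: 8.
[1] 8 ≡ 6 + 2 (base 6). Lift 7: 9. −1: 8.
[2] 8 ≡ 7 + 1 (base 7). Lift 8: 9. −1: 8.
[3] 8 ≡ 8 (base 8). Lift 9: 9. −1: 8.
[4] 8 ≡ 8 (base 9). Lift 10: 8. −1: 7.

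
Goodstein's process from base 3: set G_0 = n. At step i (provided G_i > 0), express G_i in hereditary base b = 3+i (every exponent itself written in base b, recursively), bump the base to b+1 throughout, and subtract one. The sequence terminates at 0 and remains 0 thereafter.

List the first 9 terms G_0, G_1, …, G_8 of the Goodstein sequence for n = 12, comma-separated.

12, 19, 27, 37, 49, 63, 69, 75, 81

base 3: 12 = 3^2 + 3; at 4: 4^2 + 4 = 20; next = 19
base 4: 19 = 4^2 + 3; at 5: 5^2 + 3 = 28; next = 27
base 5: 27 = 5^2 + 2; at 6: 6^2 + 2 = 38; next = 37
base 6: 37 = 6^2 + 1; at 7: 7^2 + 1 = 50; next = 49
base 7: 49 = 7^2; at 8: 8^2 = 64; next = 63
base 8: 63 = 7·8 + 7; at 9: 7·9 + 7 = 70; next = 69
base 9: 69 = 7·9 + 6; at 10: 7·10 + 6 = 76; next = 75
base 10: 75 = 7·10 + 5; at 11: 7·11 + 5 = 82; next = 81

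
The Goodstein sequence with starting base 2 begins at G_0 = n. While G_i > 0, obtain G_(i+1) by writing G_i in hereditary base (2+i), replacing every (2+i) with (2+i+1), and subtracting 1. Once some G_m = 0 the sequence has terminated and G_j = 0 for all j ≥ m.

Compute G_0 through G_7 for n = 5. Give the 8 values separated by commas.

5, 27, 255, 467, 775, 1197, 1751, 2454

G_0=5  [base 2] 2^2 + 1  →[2↦3]→  3^3 + 1 = 28  −1 ⇒ G_1=27
G_1=27  [base 3] 3^3  →[3↦4]→  4^4 = 256  −1 ⇒ G_2=255
G_2=255  [base 4] 3·4^3 + 3·4^2 + 3·4 + 3  →[4↦5]→  3·5^3 + 3·5^2 + 3·5 + 3 = 468  −1 ⇒ G_3=467
G_3=467  [base 5] 3·5^3 + 3·5^2 + 3·5 + 2  →[5↦6]→  3·6^3 + 3·6^2 + 3·6 + 2 = 776  −1 ⇒ G_4=775
G_4=775  [base 6] 3·6^3 + 3·6^2 + 3·6 + 1  →[6↦7]→  3·7^3 + 3·7^2 + 3·7 + 1 = 1198  −1 ⇒ G_5=1197
G_5=1197  [base 7] 3·7^3 + 3·7^2 + 3·7  →[7↦8]→  3·8^3 + 3·8^2 + 3·8 = 1752  −1 ⇒ G_6=1751
G_6=1751  [base 8] 3·8^3 + 3·8^2 + 2·8 + 7  →[8↦9]→  3·9^3 + 3·9^2 + 2·9 + 7 = 2455  −1 ⇒ G_7=2454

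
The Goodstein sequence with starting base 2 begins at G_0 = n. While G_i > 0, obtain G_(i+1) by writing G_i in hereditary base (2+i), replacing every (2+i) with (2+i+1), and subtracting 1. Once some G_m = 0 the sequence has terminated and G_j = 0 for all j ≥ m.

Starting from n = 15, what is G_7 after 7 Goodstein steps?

(0) 15|_2 = 2^(2 + 1) + 2^2 + 2 + 1 ↦ 3^(3 + 1) + 3^3 + 3 + 1|_3 = 112 ⇒ 111
(1) 111|_3 = 3^(3 + 1) + 3^3 + 3 ↦ 4^(4 + 1) + 4^4 + 4|_4 = 1284 ⇒ 1283
(2) 1283|_4 = 4^(4 + 1) + 4^4 + 3 ↦ 5^(5 + 1) + 5^5 + 3|_5 = 18753 ⇒ 18752
(3) 18752|_5 = 5^(5 + 1) + 5^5 + 2 ↦ 6^(6 + 1) + 6^6 + 2|_6 = 326594 ⇒ 326593
(4) 326593|_6 = 6^(6 + 1) + 6^6 + 1 ↦ 7^(7 + 1) + 7^7 + 1|_7 = 6588345 ⇒ 6588344
(5) 6588344|_7 = 7^(7 + 1) + 7^7 ↦ 8^(8 + 1) + 8^8|_8 = 150994944 ⇒ 150994943
(6) 150994943|_8 = 8^(8 + 1) + 7·8^7 + 7·8^6 + 7·8^5 + 7·8^4 + 7·8^3 + 7·8^2 + 7·8 + 7 ↦ 9^(9 + 1) + 7·9^7 + 7·9^6 + 7·9^5 + 7·9^4 + 7·9^3 + 7·9^2 + 7·9 + 7|_9 = 3524450281 ⇒ 3524450280

3524450280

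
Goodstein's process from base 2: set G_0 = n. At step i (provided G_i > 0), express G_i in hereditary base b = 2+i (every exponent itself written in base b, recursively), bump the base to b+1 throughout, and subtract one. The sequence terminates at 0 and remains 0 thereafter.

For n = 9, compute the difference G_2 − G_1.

942

(0) 9|_2 = 2^(2 + 1) + 1 ↦ 3^(3 + 1) + 1|_3 = 82 ⇒ 81
(1) 81|_3 = 3^(3 + 1) ↦ 4^(4 + 1)|_4 = 1024 ⇒ 1023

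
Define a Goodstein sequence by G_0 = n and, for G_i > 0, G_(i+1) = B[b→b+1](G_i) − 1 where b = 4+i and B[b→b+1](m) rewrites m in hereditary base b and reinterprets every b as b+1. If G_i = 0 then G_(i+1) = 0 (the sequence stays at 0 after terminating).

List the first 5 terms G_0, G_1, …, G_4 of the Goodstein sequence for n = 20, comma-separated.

20, 29, 39, 51, 65

G_0 = 20. HB_4(20) = 4^2 + 4. Bump = 30. G_1 = 29.
G_1 = 29. HB_5(29) = 5^2 + 4. Bump = 40. G_2 = 39.
G_2 = 39. HB_6(39) = 6^2 + 3. Bump = 52. G_3 = 51.
G_3 = 51. HB_7(51) = 7^2 + 2. Bump = 66. G_4 = 65.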